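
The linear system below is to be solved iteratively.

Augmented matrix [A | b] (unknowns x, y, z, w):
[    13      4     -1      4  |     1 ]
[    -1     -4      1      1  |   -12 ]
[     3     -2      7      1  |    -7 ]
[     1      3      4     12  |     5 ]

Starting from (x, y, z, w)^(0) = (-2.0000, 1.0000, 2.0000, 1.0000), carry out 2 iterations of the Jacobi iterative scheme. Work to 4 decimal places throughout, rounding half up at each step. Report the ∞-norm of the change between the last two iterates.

Iteration 1:
  x = (1 - (4)·1.0000 - (-1)·2.0000 - (4)·1.0000) / (13) = -0.3846
  y = (-12 - (-1)·-2.0000 - (1)·2.0000 - (1)·1.0000) / (-4) = 4.2500
  z = (-7 - (3)·-2.0000 - (-2)·1.0000 - (1)·1.0000) / (7) = 0.0000
  w = (5 - (1)·-2.0000 - (3)·1.0000 - (4)·2.0000) / (12) = -0.3333
Iteration 2:
  x = (1 - (4)·4.2500 - (-1)·0.0000 - (4)·-0.3333) / (13) = -1.1282
  y = (-12 - (-1)·-0.3846 - (1)·0.0000 - (1)·-0.3333) / (-4) = 3.0128
  z = (-7 - (3)·-0.3846 - (-2)·4.2500 - (1)·-0.3333) / (7) = 0.4267
  w = (5 - (1)·-0.3846 - (3)·4.2500 - (4)·0.0000) / (12) = -0.6138
Change: (-0.7436, -1.2372, 0.4267, -0.2805) → max |·| = 1.2372

1.2372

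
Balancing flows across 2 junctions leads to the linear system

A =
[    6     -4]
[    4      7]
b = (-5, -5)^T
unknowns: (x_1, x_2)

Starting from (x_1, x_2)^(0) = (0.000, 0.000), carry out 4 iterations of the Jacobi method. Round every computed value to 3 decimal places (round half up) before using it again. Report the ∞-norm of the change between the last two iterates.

0.181

Iteration 1:
  x_1 = (-5 - (-4)·0.000) / (6) = -0.833
  x_2 = (-5 - (4)·0.000) / (7) = -0.714
Iteration 2:
  x_1 = (-5 - (-4)·-0.714) / (6) = -1.309
  x_2 = (-5 - (4)·-0.833) / (7) = -0.238
Iteration 3:
  x_1 = (-5 - (-4)·-0.238) / (6) = -0.992
  x_2 = (-5 - (4)·-1.309) / (7) = 0.034
Iteration 4:
  x_1 = (-5 - (-4)·0.034) / (6) = -0.811
  x_2 = (-5 - (4)·-0.992) / (7) = -0.147
Change: (0.181, -0.181) → max |·| = 0.181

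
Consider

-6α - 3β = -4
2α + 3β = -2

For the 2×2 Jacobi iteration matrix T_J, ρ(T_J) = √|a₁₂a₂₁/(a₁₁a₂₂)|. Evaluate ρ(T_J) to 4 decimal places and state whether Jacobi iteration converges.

a₁₂a₂₁/(a₁₁a₂₂) = (-3)·(2) / ((-6)·(3)) = 0.333333
ρ = √|0.333333| = √0.333333 = 0.5774
ρ < 1, so Jacobi converges

0.5774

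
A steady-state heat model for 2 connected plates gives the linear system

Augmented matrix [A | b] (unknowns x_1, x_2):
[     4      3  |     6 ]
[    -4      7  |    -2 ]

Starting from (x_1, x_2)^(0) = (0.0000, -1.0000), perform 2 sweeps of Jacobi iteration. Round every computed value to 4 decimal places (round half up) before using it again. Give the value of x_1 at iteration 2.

1.7143

Iteration 1:
  x_1 = (6 - (3)·-1.0000) / (4) = 2.2500
  x_2 = (-2 - (-4)·0.0000) / (7) = -0.2857
Iteration 2:
  x_1 = (6 - (3)·-0.2857) / (4) = 1.7143
  x_2 = (-2 - (-4)·2.2500) / (7) = 1.0000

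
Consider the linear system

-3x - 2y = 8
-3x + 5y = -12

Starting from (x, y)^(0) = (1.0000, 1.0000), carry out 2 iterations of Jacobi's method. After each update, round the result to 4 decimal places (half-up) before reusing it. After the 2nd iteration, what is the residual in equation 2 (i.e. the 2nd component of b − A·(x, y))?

5.5999

Iteration 1:
  x = (8 - (-2)·1.0000) / (-3) = -3.3333
  y = (-12 - (-3)·1.0000) / (5) = -1.8000
Iteration 2:
  x = (8 - (-2)·-1.8000) / (-3) = -1.4667
  y = (-12 - (-3)·-3.3333) / (5) = -4.4000
Residual b − A·x = (-5.2001, 5.5999)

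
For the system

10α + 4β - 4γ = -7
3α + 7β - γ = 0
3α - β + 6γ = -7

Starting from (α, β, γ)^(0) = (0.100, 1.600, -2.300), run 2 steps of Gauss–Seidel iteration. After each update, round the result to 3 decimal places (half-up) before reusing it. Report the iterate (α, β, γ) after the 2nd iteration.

(-0.928, 0.408, -0.635)

Iteration 1:
  α = (-7 - (4)·1.600 - (-4)·-2.300) / (10) = -2.260
  β = (0 - (3)·-2.260 - (-1)·-2.300) / (7) = 0.640
  γ = (-7 - (3)·-2.260 - (-1)·0.640) / (6) = 0.070
Iteration 2:
  α = (-7 - (4)·0.640 - (-4)·0.070) / (10) = -0.928
  β = (0 - (3)·-0.928 - (-1)·0.070) / (7) = 0.408
  γ = (-7 - (3)·-0.928 - (-1)·0.408) / (6) = -0.635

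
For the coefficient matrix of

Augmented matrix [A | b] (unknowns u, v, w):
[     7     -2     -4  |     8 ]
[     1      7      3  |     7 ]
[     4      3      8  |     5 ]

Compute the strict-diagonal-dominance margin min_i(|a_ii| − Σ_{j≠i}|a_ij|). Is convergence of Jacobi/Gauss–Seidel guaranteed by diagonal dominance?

1

row 1: |7| − (2+4) = 1
row 2: |7| − (1+3) = 3
row 3: |8| − (4+3) = 1
minimum over rows = 1 → strictly diagonally dominant (convergence guaranteed)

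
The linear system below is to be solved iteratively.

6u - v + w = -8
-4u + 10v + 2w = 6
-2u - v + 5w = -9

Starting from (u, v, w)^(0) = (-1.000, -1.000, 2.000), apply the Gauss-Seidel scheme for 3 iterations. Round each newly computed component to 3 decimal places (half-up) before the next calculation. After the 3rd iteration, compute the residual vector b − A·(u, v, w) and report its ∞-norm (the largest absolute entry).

Iteration 1:
  u = (-8 - (-1)·-1.000 - (1)·2.000) / (6) = -1.833
  v = (6 - (-4)·-1.833 - (2)·2.000) / (10) = -0.533
  w = (-9 - (-2)·-1.833 - (-1)·-0.533) / (5) = -2.640
Iteration 2:
  u = (-8 - (-1)·-0.533 - (1)·-2.640) / (6) = -0.982
  v = (6 - (-4)·-0.982 - (2)·-2.640) / (10) = 0.735
  w = (-9 - (-2)·-0.982 - (-1)·0.735) / (5) = -2.046
Iteration 3:
  u = (-8 - (-1)·0.735 - (1)·-2.046) / (6) = -0.870
  v = (6 - (-4)·-0.870 - (2)·-2.046) / (10) = 0.661
  w = (-9 - (-2)·-0.870 - (-1)·0.661) / (5) = -2.016
Residual b − A·x = (-0.103, -0.058, 0.001); ∞-norm = 0.103

0.103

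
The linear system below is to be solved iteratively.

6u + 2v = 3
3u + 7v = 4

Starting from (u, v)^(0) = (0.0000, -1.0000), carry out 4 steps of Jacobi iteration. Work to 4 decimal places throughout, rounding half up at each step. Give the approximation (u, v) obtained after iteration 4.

(0.3537, 0.3877)

Iteration 1:
  u = (3 - (2)·-1.0000) / (6) = 0.8333
  v = (4 - (3)·0.0000) / (7) = 0.5714
Iteration 2:
  u = (3 - (2)·0.5714) / (6) = 0.3095
  v = (4 - (3)·0.8333) / (7) = 0.2143
Iteration 3:
  u = (3 - (2)·0.2143) / (6) = 0.4286
  v = (4 - (3)·0.3095) / (7) = 0.4388
Iteration 4:
  u = (3 - (2)·0.4388) / (6) = 0.3537
  v = (4 - (3)·0.4286) / (7) = 0.3877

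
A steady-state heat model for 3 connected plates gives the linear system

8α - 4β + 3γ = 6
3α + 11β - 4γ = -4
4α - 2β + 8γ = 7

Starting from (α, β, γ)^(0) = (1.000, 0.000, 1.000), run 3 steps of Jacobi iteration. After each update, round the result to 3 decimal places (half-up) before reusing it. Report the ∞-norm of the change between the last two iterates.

Iteration 1:
  α = (6 - (-4)·0.000 - (3)·1.000) / (8) = 0.375
  β = (-4 - (3)·1.000 - (-4)·1.000) / (11) = -0.273
  γ = (7 - (4)·1.000 - (-2)·0.000) / (8) = 0.375
Iteration 2:
  α = (6 - (-4)·-0.273 - (3)·0.375) / (8) = 0.473
  β = (-4 - (3)·0.375 - (-4)·0.375) / (11) = -0.330
  γ = (7 - (4)·0.375 - (-2)·-0.273) / (8) = 0.619
Iteration 3:
  α = (6 - (-4)·-0.330 - (3)·0.619) / (8) = 0.353
  β = (-4 - (3)·0.473 - (-4)·0.619) / (11) = -0.268
  γ = (7 - (4)·0.473 - (-2)·-0.330) / (8) = 0.556
Change: (-0.120, 0.062, -0.063) → max |·| = 0.120

0.120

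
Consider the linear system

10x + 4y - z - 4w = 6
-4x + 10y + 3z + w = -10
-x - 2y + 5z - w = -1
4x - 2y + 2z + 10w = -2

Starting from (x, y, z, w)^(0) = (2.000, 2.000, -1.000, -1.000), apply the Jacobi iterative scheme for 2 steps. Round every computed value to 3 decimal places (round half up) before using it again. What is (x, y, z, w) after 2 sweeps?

(0.440, -1.480, -0.340, -0.040)

Iteration 1:
  x = (6 - (4)·2.000 - (-1)·-1.000 - (-4)·-1.000) / (10) = -0.700
  y = (-10 - (-4)·2.000 - (3)·-1.000 - (1)·-1.000) / (10) = 0.200
  z = (-1 - (-1)·2.000 - (-2)·2.000 - (-1)·-1.000) / (5) = 0.800
  w = (-2 - (4)·2.000 - (-2)·2.000 - (2)·-1.000) / (10) = -0.400
Iteration 2:
  x = (6 - (4)·0.200 - (-1)·0.800 - (-4)·-0.400) / (10) = 0.440
  y = (-10 - (-4)·-0.700 - (3)·0.800 - (1)·-0.400) / (10) = -1.480
  z = (-1 - (-1)·-0.700 - (-2)·0.200 - (-1)·-0.400) / (5) = -0.340
  w = (-2 - (4)·-0.700 - (-2)·0.200 - (2)·0.800) / (10) = -0.040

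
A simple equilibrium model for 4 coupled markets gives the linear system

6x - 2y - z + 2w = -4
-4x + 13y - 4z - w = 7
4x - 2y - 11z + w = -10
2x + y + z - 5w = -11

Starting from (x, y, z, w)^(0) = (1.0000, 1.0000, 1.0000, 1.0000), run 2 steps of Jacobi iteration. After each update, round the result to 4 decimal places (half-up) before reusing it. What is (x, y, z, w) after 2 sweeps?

Iteration 1:
  x = (-4 - (-2)·1.0000 - (-1)·1.0000 - (2)·1.0000) / (6) = -0.5000
  y = (7 - (-4)·1.0000 - (-4)·1.0000 - (-1)·1.0000) / (13) = 1.2308
  z = (-10 - (4)·1.0000 - (-2)·1.0000 - (1)·1.0000) / (-11) = 1.1818
  w = (-11 - (2)·1.0000 - (1)·1.0000 - (1)·1.0000) / (-5) = 3.0000
Iteration 2:
  x = (-4 - (-2)·1.2308 - (-1)·1.1818 - (2)·3.0000) / (6) = -1.0594
  y = (7 - (-4)·-0.5000 - (-4)·1.1818 - (-1)·3.0000) / (13) = 0.9790
  z = (-10 - (4)·-0.5000 - (-2)·1.2308 - (1)·3.0000) / (-11) = 0.7762
  w = (-11 - (2)·-0.5000 - (1)·1.2308 - (1)·1.1818) / (-5) = 2.4825

(-1.0594, 0.9790, 0.7762, 2.4825)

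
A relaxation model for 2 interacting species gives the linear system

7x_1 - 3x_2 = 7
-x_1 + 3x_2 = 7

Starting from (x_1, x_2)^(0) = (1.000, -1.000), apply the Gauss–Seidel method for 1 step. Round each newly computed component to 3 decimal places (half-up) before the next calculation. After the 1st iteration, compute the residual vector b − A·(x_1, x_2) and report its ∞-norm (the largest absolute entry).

Iteration 1:
  x_1 = (7 - (-3)·-1.000) / (7) = 0.571
  x_2 = (7 - (-1)·0.571) / (3) = 2.524
Residual b − A·x = (10.575, -0.001); ∞-norm = 10.575

10.575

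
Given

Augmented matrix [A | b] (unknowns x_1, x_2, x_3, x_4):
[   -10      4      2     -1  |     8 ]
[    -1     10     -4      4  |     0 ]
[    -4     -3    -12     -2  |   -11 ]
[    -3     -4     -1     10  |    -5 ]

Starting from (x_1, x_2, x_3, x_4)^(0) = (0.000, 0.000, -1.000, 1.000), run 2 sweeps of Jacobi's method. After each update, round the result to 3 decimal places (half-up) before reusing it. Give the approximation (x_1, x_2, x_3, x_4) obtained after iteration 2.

(-0.910, 0.430, 1.583, -1.075)

Iteration 1:
  x_1 = (8 - (4)·0.000 - (2)·-1.000 - (-1)·1.000) / (-10) = -1.100
  x_2 = (0 - (-1)·0.000 - (-4)·-1.000 - (4)·1.000) / (10) = -0.800
  x_3 = (-11 - (-4)·0.000 - (-3)·0.000 - (-2)·1.000) / (-12) = 0.750
  x_4 = (-5 - (-3)·0.000 - (-4)·0.000 - (-1)·-1.000) / (10) = -0.600
Iteration 2:
  x_1 = (8 - (4)·-0.800 - (2)·0.750 - (-1)·-0.600) / (-10) = -0.910
  x_2 = (0 - (-1)·-1.100 - (-4)·0.750 - (4)·-0.600) / (10) = 0.430
  x_3 = (-11 - (-4)·-1.100 - (-3)·-0.800 - (-2)·-0.600) / (-12) = 1.583
  x_4 = (-5 - (-3)·-1.100 - (-4)·-0.800 - (-1)·0.750) / (10) = -1.075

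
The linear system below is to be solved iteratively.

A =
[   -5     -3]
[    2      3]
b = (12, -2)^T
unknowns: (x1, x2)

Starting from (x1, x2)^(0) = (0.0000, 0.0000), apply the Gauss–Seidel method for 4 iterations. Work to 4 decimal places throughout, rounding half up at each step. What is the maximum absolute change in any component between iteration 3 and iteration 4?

Iteration 1:
  x1 = (12 - (-3)·0.0000) / (-5) = -2.4000
  x2 = (-2 - (2)·-2.4000) / (3) = 0.9333
Iteration 2:
  x1 = (12 - (-3)·0.9333) / (-5) = -2.9600
  x2 = (-2 - (2)·-2.9600) / (3) = 1.3067
Iteration 3:
  x1 = (12 - (-3)·1.3067) / (-5) = -3.1840
  x2 = (-2 - (2)·-3.1840) / (3) = 1.4560
Iteration 4:
  x1 = (12 - (-3)·1.4560) / (-5) = -3.2736
  x2 = (-2 - (2)·-3.2736) / (3) = 1.5157
Change: (-0.0896, 0.0597) → max |·| = 0.0896

0.0896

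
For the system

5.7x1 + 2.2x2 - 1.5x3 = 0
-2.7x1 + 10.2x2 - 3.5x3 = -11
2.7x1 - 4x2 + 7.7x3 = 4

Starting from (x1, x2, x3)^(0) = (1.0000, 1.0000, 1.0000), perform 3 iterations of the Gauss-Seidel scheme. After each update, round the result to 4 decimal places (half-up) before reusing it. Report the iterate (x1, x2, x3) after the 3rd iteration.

Iteration 1:
  x1 = (0 - (2.2)·1.0000 - (-1.5)·1.0000) / (5.7) = -0.1228
  x2 = (-11 - (-2.7)·-0.1228 - (-3.5)·1.0000) / (10.2) = -0.7678
  x3 = (4 - (2.7)·-0.1228 - (-4)·-0.7678) / (7.7) = 0.1637
Iteration 2:
  x1 = (0 - (2.2)·-0.7678 - (-1.5)·0.1637) / (5.7) = 0.3394
  x2 = (-11 - (-2.7)·0.3394 - (-3.5)·0.1637) / (10.2) = -0.9324
  x3 = (4 - (2.7)·0.3394 - (-4)·-0.9324) / (7.7) = -0.0839
Iteration 3:
  x1 = (0 - (2.2)·-0.9324 - (-1.5)·-0.0839) / (5.7) = 0.3378
  x2 = (-11 - (-2.7)·0.3378 - (-3.5)·-0.0839) / (10.2) = -1.0178
  x3 = (4 - (2.7)·0.3378 - (-4)·-1.0178) / (7.7) = -0.1277

(0.3378, -1.0178, -0.1277)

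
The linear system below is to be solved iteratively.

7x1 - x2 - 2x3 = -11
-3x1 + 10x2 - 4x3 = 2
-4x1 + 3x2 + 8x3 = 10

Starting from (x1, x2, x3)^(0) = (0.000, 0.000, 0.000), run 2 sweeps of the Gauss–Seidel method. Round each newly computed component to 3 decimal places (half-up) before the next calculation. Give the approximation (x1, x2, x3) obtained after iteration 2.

Iteration 1:
  x1 = (-11 - (-1)·0.000 - (-2)·0.000) / (7) = -1.571
  x2 = (2 - (-3)·-1.571 - (-4)·0.000) / (10) = -0.271
  x3 = (10 - (-4)·-1.571 - (3)·-0.271) / (8) = 0.566
Iteration 2:
  x1 = (-11 - (-1)·-0.271 - (-2)·0.566) / (7) = -1.448
  x2 = (2 - (-3)·-1.448 - (-4)·0.566) / (10) = -0.008
  x3 = (10 - (-4)·-1.448 - (3)·-0.008) / (8) = 0.529

(-1.448, -0.008, 0.529)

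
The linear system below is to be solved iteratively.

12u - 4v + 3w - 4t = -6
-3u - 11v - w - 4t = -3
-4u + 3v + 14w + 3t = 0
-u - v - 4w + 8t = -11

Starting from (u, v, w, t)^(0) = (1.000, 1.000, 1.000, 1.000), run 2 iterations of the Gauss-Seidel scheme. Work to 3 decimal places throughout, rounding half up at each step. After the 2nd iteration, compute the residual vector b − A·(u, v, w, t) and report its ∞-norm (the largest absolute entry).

5.258

Iteration 1:
  u = (-6 - (-4)·1.000 - (3)·1.000 - (-4)·1.000) / (12) = -0.083
  v = (-3 - (-3)·-0.083 - (-1)·1.000 - (-4)·1.000) / (-11) = -0.159
  w = (0 - (-4)·-0.083 - (3)·-0.159 - (3)·1.000) / (14) = -0.204
  t = (-11 - (-1)·-0.083 - (-1)·-0.159 - (-4)·-0.204) / (8) = -1.507
Iteration 2:
  u = (-6 - (-4)·-0.159 - (3)·-0.204 - (-4)·-1.507) / (12) = -1.004
  v = (-3 - (-3)·-1.004 - (-1)·-0.204 - (-4)·-1.507) / (-11) = 1.113
  w = (0 - (-4)·-1.004 - (3)·1.113 - (3)·-1.507) / (14) = -0.202
  t = (-11 - (-1)·-1.004 - (-1)·1.113 - (-4)·-0.202) / (8) = -1.462
Residual b − A·x = (5.258, 0.181, -0.141, -0.003); ∞-norm = 5.258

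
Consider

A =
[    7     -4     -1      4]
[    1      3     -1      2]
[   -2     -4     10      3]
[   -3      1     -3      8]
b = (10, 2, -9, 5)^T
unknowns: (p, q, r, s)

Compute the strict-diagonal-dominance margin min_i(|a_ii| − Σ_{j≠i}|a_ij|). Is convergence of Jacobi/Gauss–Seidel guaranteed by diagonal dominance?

-2

row 1: |7| − (4+1+4) = -2
row 2: |3| − (1+1+2) = -1
row 3: |10| − (2+4+3) = 1
row 4: |8| − (3+1+3) = 1
minimum over rows = -2 → not strictly diagonally dominant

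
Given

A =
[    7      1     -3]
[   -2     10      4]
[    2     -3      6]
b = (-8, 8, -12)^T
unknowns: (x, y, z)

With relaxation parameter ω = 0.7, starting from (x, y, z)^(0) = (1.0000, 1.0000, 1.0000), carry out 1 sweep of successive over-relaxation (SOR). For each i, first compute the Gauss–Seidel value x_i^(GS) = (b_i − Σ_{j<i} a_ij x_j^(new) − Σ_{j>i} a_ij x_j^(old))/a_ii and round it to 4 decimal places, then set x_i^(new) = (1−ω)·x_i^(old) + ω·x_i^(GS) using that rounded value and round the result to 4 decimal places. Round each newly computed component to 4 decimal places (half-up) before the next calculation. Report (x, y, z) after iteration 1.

Iteration 1:
  x: GS value = (-8 - (1)·1.0000 - (-3)·1.0000) / (7) = -0.8571;  x ← (1−ω)·1.0000 + ω·-0.8571 = -0.3000
  y: GS value = (8 - (-2)·-0.3000 - (4)·1.0000) / (10) = 0.3400;  y ← (1−ω)·1.0000 + ω·0.3400 = 0.5380
  z: GS value = (-12 - (2)·-0.3000 - (-3)·0.5380) / (6) = -1.6310;  z ← (1−ω)·1.0000 + ω·-1.6310 = -0.8417

(-0.3000, 0.5380, -0.8417)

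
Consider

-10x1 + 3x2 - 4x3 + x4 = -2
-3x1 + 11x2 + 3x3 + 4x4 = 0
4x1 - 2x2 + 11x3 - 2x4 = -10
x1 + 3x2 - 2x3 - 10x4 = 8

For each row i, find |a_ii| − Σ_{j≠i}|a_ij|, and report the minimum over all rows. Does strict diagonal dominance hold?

1

row 1: |-10| − (3+4+1) = 2
row 2: |11| − (3+3+4) = 1
row 3: |11| − (4+2+2) = 3
row 4: |-10| − (1+3+2) = 4
minimum over rows = 1 → strictly diagonally dominant (convergence guaranteed)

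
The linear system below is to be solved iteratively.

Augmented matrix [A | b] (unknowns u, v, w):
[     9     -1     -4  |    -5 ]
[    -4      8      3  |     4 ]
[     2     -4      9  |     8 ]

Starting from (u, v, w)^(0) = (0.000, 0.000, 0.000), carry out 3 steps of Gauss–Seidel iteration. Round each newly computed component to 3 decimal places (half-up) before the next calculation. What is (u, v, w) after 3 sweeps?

(-0.137, 0.084, 0.957)

Iteration 1:
  u = (-5 - (-1)·0.000 - (-4)·0.000) / (9) = -0.556
  v = (4 - (-4)·-0.556 - (3)·0.000) / (8) = 0.222
  w = (8 - (2)·-0.556 - (-4)·0.222) / (9) = 1.111
Iteration 2:
  u = (-5 - (-1)·0.222 - (-4)·1.111) / (9) = -0.037
  v = (4 - (-4)·-0.037 - (3)·1.111) / (8) = 0.065
  w = (8 - (2)·-0.037 - (-4)·0.065) / (9) = 0.926
Iteration 3:
  u = (-5 - (-1)·0.065 - (-4)·0.926) / (9) = -0.137
  v = (4 - (-4)·-0.137 - (3)·0.926) / (8) = 0.084
  w = (8 - (2)·-0.137 - (-4)·0.084) / (9) = 0.957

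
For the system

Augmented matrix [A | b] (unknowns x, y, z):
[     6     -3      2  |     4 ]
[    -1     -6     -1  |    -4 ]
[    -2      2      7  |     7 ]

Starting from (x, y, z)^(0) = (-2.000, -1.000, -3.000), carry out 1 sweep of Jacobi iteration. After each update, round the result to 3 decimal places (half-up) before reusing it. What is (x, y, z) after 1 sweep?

(1.167, 1.500, 0.714)

Iteration 1:
  x = (4 - (-3)·-1.000 - (2)·-3.000) / (6) = 1.167
  y = (-4 - (-1)·-2.000 - (-1)·-3.000) / (-6) = 1.500
  z = (7 - (-2)·-2.000 - (2)·-1.000) / (7) = 0.714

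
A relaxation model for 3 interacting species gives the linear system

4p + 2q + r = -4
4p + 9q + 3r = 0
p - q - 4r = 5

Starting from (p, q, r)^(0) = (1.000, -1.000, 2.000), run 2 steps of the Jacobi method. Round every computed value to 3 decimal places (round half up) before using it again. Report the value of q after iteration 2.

0.694

Iteration 1:
  p = (-4 - (2)·-1.000 - (1)·2.000) / (4) = -1.000
  q = (0 - (4)·1.000 - (3)·2.000) / (9) = -1.111
  r = (5 - (1)·1.000 - (-1)·-1.000) / (-4) = -0.750
Iteration 2:
  p = (-4 - (2)·-1.111 - (1)·-0.750) / (4) = -0.257
  q = (0 - (4)·-1.000 - (3)·-0.750) / (9) = 0.694
  r = (5 - (1)·-1.000 - (-1)·-1.111) / (-4) = -1.222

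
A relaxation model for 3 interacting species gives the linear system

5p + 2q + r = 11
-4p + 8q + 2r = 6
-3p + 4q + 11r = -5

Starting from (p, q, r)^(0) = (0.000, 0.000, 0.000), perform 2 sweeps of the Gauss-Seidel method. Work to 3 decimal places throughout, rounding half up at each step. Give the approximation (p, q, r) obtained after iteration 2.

Iteration 1:
  p = (11 - (2)·0.000 - (1)·0.000) / (5) = 2.200
  q = (6 - (-4)·2.200 - (2)·0.000) / (8) = 1.850
  r = (-5 - (-3)·2.200 - (4)·1.850) / (11) = -0.527
Iteration 2:
  p = (11 - (2)·1.850 - (1)·-0.527) / (5) = 1.565
  q = (6 - (-4)·1.565 - (2)·-0.527) / (8) = 1.664
  r = (-5 - (-3)·1.565 - (4)·1.664) / (11) = -0.633

(1.565, 1.664, -0.633)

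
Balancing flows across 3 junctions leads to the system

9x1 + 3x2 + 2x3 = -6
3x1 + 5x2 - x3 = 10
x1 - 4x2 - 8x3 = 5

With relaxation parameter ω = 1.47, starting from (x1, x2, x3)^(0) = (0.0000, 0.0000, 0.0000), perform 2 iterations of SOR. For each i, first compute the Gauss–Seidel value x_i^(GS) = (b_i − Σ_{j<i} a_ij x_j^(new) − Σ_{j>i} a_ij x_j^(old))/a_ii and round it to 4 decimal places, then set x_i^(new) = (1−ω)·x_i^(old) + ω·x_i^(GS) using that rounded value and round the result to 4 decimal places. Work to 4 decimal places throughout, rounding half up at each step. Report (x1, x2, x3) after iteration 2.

(-1.1111, 0.9867, -0.0174)

Iteration 1:
  x1: GS value = (-6 - (3)·0.0000 - (2)·0.0000) / (9) = -0.6667;  x1 ← (1−ω)·0.0000 + ω·-0.6667 = -0.9800
  x2: GS value = (10 - (3)·-0.9800 - (-1)·0.0000) / (5) = 2.5880;  x2 ← (1−ω)·0.0000 + ω·2.5880 = 3.8044
  x3: GS value = (5 - (1)·-0.9800 - (-4)·3.8044) / (-8) = -2.6497;  x3 ← (1−ω)·0.0000 + ω·-2.6497 = -3.8951
Iteration 2:
  x1: GS value = (-6 - (3)·3.8044 - (2)·-3.8951) / (9) = -1.0692;  x1 ← (1−ω)·-0.9800 + ω·-1.0692 = -1.1111
  x2: GS value = (10 - (3)·-1.1111 - (-1)·-3.8951) / (5) = 1.8876;  x2 ← (1−ω)·3.8044 + ω·1.8876 = 0.9867
  x3: GS value = (5 - (1)·-1.1111 - (-4)·0.9867) / (-8) = -1.2572;  x3 ← (1−ω)·-3.8951 + ω·-1.2572 = -0.0174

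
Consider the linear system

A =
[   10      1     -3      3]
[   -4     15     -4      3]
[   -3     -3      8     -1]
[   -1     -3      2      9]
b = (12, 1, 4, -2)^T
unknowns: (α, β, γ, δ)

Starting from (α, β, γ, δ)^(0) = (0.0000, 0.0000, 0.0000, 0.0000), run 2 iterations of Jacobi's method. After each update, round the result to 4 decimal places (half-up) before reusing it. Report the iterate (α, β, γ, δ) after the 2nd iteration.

Iteration 1:
  α = (12 - (1)·0.0000 - (-3)·0.0000 - (3)·0.0000) / (10) = 1.2000
  β = (1 - (-4)·0.0000 - (-4)·0.0000 - (3)·0.0000) / (15) = 0.0667
  γ = (4 - (-3)·0.0000 - (-3)·0.0000 - (-1)·0.0000) / (8) = 0.5000
  δ = (-2 - (-1)·0.0000 - (-3)·0.0000 - (2)·0.0000) / (9) = -0.2222
Iteration 2:
  α = (12 - (1)·0.0667 - (-3)·0.5000 - (3)·-0.2222) / (10) = 1.4100
  β = (1 - (-4)·1.2000 - (-4)·0.5000 - (3)·-0.2222) / (15) = 0.5644
  γ = (4 - (-3)·1.2000 - (-3)·0.0667 - (-1)·-0.2222) / (8) = 0.9472
  δ = (-2 - (-1)·1.2000 - (-3)·0.0667 - (2)·0.5000) / (9) = -0.1778

(1.4100, 0.5644, 0.9472, -0.1778)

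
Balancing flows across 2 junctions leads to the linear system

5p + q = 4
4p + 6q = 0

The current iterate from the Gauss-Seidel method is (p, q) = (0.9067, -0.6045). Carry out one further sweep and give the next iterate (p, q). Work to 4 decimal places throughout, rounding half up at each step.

One sweep:
  p = (4 - (1)·-0.6045) / (5) = 0.9209
  q = (0 - (4)·0.9209) / (6) = -0.6139

(0.9209, -0.6139)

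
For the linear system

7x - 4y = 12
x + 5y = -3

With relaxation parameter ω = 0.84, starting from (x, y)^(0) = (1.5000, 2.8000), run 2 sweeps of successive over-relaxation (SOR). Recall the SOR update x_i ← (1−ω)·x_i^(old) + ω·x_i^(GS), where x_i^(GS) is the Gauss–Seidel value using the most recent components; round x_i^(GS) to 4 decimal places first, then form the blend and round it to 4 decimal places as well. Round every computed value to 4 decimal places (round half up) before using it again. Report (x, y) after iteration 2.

(1.6531, -0.8719)

Iteration 1:
  x: GS value = (12 - (-4)·2.8000) / (7) = 3.3143;  x ← (1−ω)·1.5000 + ω·3.3143 = 3.0240
  y: GS value = (-3 - (1)·3.0240) / (5) = -1.2048;  y ← (1−ω)·2.8000 + ω·-1.2048 = -0.5640
Iteration 2:
  x: GS value = (12 - (-4)·-0.5640) / (7) = 1.3920;  x ← (1−ω)·3.0240 + ω·1.3920 = 1.6531
  y: GS value = (-3 - (1)·1.6531) / (5) = -0.9306;  y ← (1−ω)·-0.5640 + ω·-0.9306 = -0.8719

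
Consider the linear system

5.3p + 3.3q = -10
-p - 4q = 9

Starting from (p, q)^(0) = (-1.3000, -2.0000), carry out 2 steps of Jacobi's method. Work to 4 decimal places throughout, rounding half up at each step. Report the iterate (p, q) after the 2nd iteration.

Iteration 1:
  p = (-10 - (3.3)·-2.0000) / (5.3) = -0.6415
  q = (9 - (-1)·-1.3000) / (-4) = -1.9250
Iteration 2:
  p = (-10 - (3.3)·-1.9250) / (5.3) = -0.6882
  q = (9 - (-1)·-0.6415) / (-4) = -2.0896

(-0.6882, -2.0896)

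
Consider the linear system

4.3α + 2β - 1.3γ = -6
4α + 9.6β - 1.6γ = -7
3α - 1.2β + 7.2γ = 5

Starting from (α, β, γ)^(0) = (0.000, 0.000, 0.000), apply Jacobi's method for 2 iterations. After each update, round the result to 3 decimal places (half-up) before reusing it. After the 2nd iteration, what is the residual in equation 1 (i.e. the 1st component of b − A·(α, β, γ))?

-0.798

Iteration 1:
  α = (-6 - (2)·0.000 - (-1.3)·0.000) / (4.3) = -1.395
  β = (-7 - (4)·0.000 - (-1.6)·0.000) / (9.6) = -0.729
  γ = (5 - (3)·0.000 - (-1.2)·0.000) / (7.2) = 0.694
Iteration 2:
  α = (-6 - (2)·-0.729 - (-1.3)·0.694) / (4.3) = -0.846
  β = (-7 - (4)·-1.395 - (-1.6)·0.694) / (9.6) = -0.032
  γ = (5 - (3)·-1.395 - (-1.2)·-0.729) / (7.2) = 1.154
Residual b − A·x = (-0.798, -1.462, -0.809)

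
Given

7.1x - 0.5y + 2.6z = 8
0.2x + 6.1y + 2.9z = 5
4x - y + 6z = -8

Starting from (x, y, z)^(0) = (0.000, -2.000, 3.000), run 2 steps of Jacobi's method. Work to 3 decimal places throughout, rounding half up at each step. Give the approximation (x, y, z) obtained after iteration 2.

Iteration 1:
  x = (8 - (-0.5)·-2.000 - (2.6)·3.000) / (7.1) = -0.113
  y = (5 - (0.2)·0.000 - (2.9)·3.000) / (6.1) = -0.607
  z = (-8 - (4)·0.000 - (-1)·-2.000) / (6) = -1.667
Iteration 2:
  x = (8 - (-0.5)·-0.607 - (2.6)·-1.667) / (7.1) = 1.694
  y = (5 - (0.2)·-0.113 - (2.9)·-1.667) / (6.1) = 1.616
  z = (-8 - (4)·-0.113 - (-1)·-0.607) / (6) = -1.359

(1.694, 1.616, -1.359)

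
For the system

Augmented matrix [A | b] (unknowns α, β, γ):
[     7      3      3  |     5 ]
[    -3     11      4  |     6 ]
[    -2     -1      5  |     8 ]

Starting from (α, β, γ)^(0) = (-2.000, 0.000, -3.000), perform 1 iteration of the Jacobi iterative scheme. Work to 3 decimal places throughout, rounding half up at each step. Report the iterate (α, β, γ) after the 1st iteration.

(2.000, 1.091, 0.800)

Iteration 1:
  α = (5 - (3)·0.000 - (3)·-3.000) / (7) = 2.000
  β = (6 - (-3)·-2.000 - (4)·-3.000) / (11) = 1.091
  γ = (8 - (-2)·-2.000 - (-1)·0.000) / (5) = 0.800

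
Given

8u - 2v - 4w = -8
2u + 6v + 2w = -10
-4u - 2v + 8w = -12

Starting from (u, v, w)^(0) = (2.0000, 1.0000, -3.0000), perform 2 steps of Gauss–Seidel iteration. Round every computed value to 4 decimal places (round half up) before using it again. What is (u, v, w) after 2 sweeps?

(-2.2813, -0.0382, -2.6502)

Iteration 1:
  u = (-8 - (-2)·1.0000 - (-4)·-3.0000) / (8) = -2.2500
  v = (-10 - (2)·-2.2500 - (2)·-3.0000) / (6) = 0.0833
  w = (-12 - (-4)·-2.2500 - (-2)·0.0833) / (8) = -2.6042
Iteration 2:
  u = (-8 - (-2)·0.0833 - (-4)·-2.6042) / (8) = -2.2813
  v = (-10 - (2)·-2.2813 - (2)·-2.6042) / (6) = -0.0382
  w = (-12 - (-4)·-2.2813 - (-2)·-0.0382) / (8) = -2.6502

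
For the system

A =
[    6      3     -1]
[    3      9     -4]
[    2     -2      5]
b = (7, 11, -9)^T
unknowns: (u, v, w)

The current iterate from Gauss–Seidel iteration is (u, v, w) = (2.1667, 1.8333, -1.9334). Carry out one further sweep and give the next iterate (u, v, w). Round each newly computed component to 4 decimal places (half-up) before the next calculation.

(-0.0722, 0.3870, -1.6163)

One sweep:
  u = (7 - (3)·1.8333 - (-1)·-1.9334) / (6) = -0.0722
  v = (11 - (3)·-0.0722 - (-4)·-1.9334) / (9) = 0.3870
  w = (-9 - (2)·-0.0722 - (-2)·0.3870) / (5) = -1.6163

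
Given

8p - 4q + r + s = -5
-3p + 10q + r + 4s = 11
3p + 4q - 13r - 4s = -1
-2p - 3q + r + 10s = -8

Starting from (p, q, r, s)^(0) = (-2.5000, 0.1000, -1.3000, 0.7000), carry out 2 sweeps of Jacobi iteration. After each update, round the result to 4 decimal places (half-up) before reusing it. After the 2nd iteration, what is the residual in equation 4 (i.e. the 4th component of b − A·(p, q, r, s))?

3.1709

Iteration 1:
  p = (-5 - (-4)·0.1000 - (1)·-1.3000 - (1)·0.7000) / (8) = -0.5000
  q = (11 - (-3)·-2.5000 - (1)·-1.3000 - (4)·0.7000) / (10) = 0.2000
  r = (-1 - (3)·-2.5000 - (4)·0.1000 - (-4)·0.7000) / (-13) = -0.6846
  s = (-8 - (-2)·-2.5000 - (-3)·0.1000 - (1)·-1.3000) / (10) = -1.1400
Iteration 2:
  p = (-5 - (-4)·0.2000 - (1)·-0.6846 - (1)·-1.1400) / (8) = -0.2969
  q = (11 - (-3)·-0.5000 - (1)·-0.6846 - (4)·-1.1400) / (10) = 1.4745
  r = (-1 - (3)·-0.5000 - (4)·0.2000 - (-4)·-1.1400) / (-13) = 0.3738
  s = (-8 - (-2)·-0.5000 - (-3)·0.2000 - (1)·-0.6846) / (10) = -0.7715
Residual b − A·x = (3.6709, -1.9235, -4.2339, 3.1709)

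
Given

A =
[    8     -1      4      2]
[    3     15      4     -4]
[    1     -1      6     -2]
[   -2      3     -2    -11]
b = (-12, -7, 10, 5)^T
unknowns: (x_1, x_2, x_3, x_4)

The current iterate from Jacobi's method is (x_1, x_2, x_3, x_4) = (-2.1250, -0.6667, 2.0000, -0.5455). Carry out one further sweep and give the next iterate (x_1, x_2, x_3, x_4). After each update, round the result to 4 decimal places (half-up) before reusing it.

One sweep:
  x_1 = (-12 - (-1)·-0.6667 - (4)·2.0000 - (2)·-0.5455) / (8) = -2.4470
  x_2 = (-7 - (3)·-2.1250 - (4)·2.0000 - (-4)·-0.5455) / (15) = -0.7205
  x_3 = (10 - (1)·-2.1250 - (-1)·-0.6667 - (-2)·-0.5455) / (6) = 1.7279
  x_4 = (5 - (-2)·-2.1250 - (3)·-0.6667 - (-2)·2.0000) / (-11) = -0.6136

(-2.4470, -0.7205, 1.7279, -0.6136)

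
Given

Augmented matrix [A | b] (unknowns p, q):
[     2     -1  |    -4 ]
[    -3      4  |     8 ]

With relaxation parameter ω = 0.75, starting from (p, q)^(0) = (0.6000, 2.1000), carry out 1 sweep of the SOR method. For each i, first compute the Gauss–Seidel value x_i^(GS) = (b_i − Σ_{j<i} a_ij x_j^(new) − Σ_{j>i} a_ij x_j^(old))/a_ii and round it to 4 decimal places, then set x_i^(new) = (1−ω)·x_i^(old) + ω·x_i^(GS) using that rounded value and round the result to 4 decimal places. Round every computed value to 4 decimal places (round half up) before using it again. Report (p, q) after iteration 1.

(-0.5625, 1.7086)

Iteration 1:
  p: GS value = (-4 - (-1)·2.1000) / (2) = -0.9500;  p ← (1−ω)·0.6000 + ω·-0.9500 = -0.5625
  q: GS value = (8 - (-3)·-0.5625) / (4) = 1.5781;  q ← (1−ω)·2.1000 + ω·1.5781 = 1.7086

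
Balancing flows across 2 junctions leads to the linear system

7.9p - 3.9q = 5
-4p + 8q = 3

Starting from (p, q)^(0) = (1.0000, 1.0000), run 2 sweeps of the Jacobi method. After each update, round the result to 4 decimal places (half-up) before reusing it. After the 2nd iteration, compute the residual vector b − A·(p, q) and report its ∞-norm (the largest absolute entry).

Iteration 1:
  p = (5 - (-3.9)·1.0000) / (7.9) = 1.1266
  q = (3 - (-4)·1.0000) / (8) = 0.8750
Iteration 2:
  p = (5 - (-3.9)·0.8750) / (7.9) = 1.0649
  q = (3 - (-4)·1.1266) / (8) = 0.9383
Residual b − A·x = (0.2467, -0.2468); ∞-norm = 0.2468

0.2468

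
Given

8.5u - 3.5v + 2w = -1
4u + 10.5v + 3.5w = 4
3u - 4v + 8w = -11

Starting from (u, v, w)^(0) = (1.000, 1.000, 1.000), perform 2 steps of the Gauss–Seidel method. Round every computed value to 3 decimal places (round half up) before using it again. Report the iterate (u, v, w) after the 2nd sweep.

Iteration 1:
  u = (-1 - (-3.5)·1.000 - (2)·1.000) / (8.5) = 0.059
  v = (4 - (4)·0.059 - (3.5)·1.000) / (10.5) = 0.025
  w = (-11 - (3)·0.059 - (-4)·0.025) / (8) = -1.385
Iteration 2:
  u = (-1 - (-3.5)·0.025 - (2)·-1.385) / (8.5) = 0.219
  v = (4 - (4)·0.219 - (3.5)·-1.385) / (10.5) = 0.759
  w = (-11 - (3)·0.219 - (-4)·0.759) / (8) = -1.078

(0.219, 0.759, -1.078)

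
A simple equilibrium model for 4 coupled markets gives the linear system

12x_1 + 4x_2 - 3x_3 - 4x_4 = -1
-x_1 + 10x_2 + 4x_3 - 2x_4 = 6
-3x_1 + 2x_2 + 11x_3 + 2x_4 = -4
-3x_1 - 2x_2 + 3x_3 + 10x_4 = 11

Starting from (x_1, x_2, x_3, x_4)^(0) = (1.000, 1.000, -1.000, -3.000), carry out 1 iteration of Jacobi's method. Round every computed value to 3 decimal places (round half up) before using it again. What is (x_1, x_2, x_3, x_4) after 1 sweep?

(-1.667, 0.500, 0.273, 1.900)

Iteration 1:
  x_1 = (-1 - (4)·1.000 - (-3)·-1.000 - (-4)·-3.000) / (12) = -1.667
  x_2 = (6 - (-1)·1.000 - (4)·-1.000 - (-2)·-3.000) / (10) = 0.500
  x_3 = (-4 - (-3)·1.000 - (2)·1.000 - (2)·-3.000) / (11) = 0.273
  x_4 = (11 - (-3)·1.000 - (-2)·1.000 - (3)·-1.000) / (10) = 1.900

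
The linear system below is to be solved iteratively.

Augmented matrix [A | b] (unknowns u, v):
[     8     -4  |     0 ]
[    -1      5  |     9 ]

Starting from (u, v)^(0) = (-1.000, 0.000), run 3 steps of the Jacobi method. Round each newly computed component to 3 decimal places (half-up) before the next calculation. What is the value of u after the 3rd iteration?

Iteration 1:
  u = (0 - (-4)·0.000) / (8) = 0.000
  v = (9 - (-1)·-1.000) / (5) = 1.600
Iteration 2:
  u = (0 - (-4)·1.600) / (8) = 0.800
  v = (9 - (-1)·0.000) / (5) = 1.800
Iteration 3:
  u = (0 - (-4)·1.800) / (8) = 0.900
  v = (9 - (-1)·0.800) / (5) = 1.960

0.900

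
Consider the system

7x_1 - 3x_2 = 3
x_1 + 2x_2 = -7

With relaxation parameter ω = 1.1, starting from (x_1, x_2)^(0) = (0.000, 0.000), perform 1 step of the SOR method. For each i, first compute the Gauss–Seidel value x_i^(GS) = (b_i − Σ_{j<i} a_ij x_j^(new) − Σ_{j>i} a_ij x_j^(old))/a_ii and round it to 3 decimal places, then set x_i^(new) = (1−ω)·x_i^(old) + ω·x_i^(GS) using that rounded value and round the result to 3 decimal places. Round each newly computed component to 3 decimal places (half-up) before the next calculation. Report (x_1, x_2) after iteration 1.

Iteration 1:
  x_1: GS value = (3 - (-3)·0.000) / (7) = 0.429;  x_1 ← (1−ω)·0.000 + ω·0.429 = 0.472
  x_2: GS value = (-7 - (1)·0.472) / (2) = -3.736;  x_2 ← (1−ω)·0.000 + ω·-3.736 = -4.110

(0.472, -4.110)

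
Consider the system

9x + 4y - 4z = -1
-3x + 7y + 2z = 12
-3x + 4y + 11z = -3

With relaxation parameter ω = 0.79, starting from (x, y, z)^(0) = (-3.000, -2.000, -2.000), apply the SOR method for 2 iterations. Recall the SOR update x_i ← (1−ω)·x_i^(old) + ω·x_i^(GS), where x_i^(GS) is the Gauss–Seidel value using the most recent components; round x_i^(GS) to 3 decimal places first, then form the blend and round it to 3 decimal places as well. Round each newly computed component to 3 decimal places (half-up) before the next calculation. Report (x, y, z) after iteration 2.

Iteration 1:
  x: GS value = (-1 - (4)·-2.000 - (-4)·-2.000) / (9) = -0.111;  x ← (1−ω)·-3.000 + ω·-0.111 = -0.718
  y: GS value = (12 - (-3)·-0.718 - (2)·-2.000) / (7) = 1.978;  y ← (1−ω)·-2.000 + ω·1.978 = 1.143
  z: GS value = (-3 - (-3)·-0.718 - (4)·1.143) / (11) = -0.884;  z ← (1−ω)·-2.000 + ω·-0.884 = -1.118
Iteration 2:
  x: GS value = (-1 - (4)·1.143 - (-4)·-1.118) / (9) = -1.116;  x ← (1−ω)·-0.718 + ω·-1.116 = -1.032
  y: GS value = (12 - (-3)·-1.032 - (2)·-1.118) / (7) = 1.591;  y ← (1−ω)·1.143 + ω·1.591 = 1.497
  z: GS value = (-3 - (-3)·-1.032 - (4)·1.497) / (11) = -1.099;  z ← (1−ω)·-1.118 + ω·-1.099 = -1.103

(-1.032, 1.497, -1.103)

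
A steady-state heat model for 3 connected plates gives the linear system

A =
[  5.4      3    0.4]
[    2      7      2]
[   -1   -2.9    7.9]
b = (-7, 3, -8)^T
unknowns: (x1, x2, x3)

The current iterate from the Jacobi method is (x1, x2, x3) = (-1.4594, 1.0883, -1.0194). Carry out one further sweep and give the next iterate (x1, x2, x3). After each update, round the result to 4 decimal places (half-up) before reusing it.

One sweep:
  x1 = (-7 - (3)·1.0883 - (0.4)·-1.0194) / (5.4) = -1.8254
  x2 = (3 - (2)·-1.4594 - (2)·-1.0194) / (7) = 1.1368
  x3 = (-8 - (-1)·-1.4594 - (-2.9)·1.0883) / (7.9) = -0.7979

(-1.8254, 1.1368, -0.7979)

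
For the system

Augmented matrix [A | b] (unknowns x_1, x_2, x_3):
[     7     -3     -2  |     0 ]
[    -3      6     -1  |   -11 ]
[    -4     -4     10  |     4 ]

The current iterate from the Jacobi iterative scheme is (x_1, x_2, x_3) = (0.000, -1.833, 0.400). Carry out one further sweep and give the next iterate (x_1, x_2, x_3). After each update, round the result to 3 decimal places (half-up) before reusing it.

(-0.671, -1.767, -0.333)

One sweep:
  x_1 = (0 - (-3)·-1.833 - (-2)·0.400) / (7) = -0.671
  x_2 = (-11 - (-3)·0.000 - (-1)·0.400) / (6) = -1.767
  x_3 = (4 - (-4)·0.000 - (-4)·-1.833) / (10) = -0.333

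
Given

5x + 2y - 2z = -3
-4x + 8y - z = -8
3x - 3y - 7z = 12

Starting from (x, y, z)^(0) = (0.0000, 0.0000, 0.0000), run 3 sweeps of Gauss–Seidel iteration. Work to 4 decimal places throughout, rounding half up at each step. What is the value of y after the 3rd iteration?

-1.4383

Iteration 1:
  x = (-3 - (2)·0.0000 - (-2)·0.0000) / (5) = -0.6000
  y = (-8 - (-4)·-0.6000 - (-1)·0.0000) / (8) = -1.3000
  z = (12 - (3)·-0.6000 - (-3)·-1.3000) / (-7) = -1.4143
Iteration 2:
  x = (-3 - (2)·-1.3000 - (-2)·-1.4143) / (5) = -0.6457
  y = (-8 - (-4)·-0.6457 - (-1)·-1.4143) / (8) = -1.4996
  z = (12 - (3)·-0.6457 - (-3)·-1.4996) / (-7) = -1.3483
Iteration 3:
  x = (-3 - (2)·-1.4996 - (-2)·-1.3483) / (5) = -0.5395
  y = (-8 - (-4)·-0.5395 - (-1)·-1.3483) / (8) = -1.4383
  z = (12 - (3)·-0.5395 - (-3)·-1.4383) / (-7) = -1.3291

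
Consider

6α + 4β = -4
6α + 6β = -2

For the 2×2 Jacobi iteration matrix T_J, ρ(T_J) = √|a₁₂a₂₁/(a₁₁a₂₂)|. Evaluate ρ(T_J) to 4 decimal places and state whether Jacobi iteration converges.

0.8165

a₁₂a₂₁/(a₁₁a₂₂) = (4)·(6) / ((6)·(6)) = 0.666667
ρ = √|0.666667| = √0.666667 = 0.8165
ρ < 1, so Jacobi converges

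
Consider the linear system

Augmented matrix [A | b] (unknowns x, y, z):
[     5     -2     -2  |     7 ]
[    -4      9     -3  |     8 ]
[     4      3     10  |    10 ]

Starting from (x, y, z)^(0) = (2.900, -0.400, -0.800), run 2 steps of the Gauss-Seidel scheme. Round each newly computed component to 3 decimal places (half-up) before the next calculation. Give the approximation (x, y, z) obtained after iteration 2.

Iteration 1:
  x = (7 - (-2)·-0.400 - (-2)·-0.800) / (5) = 0.920
  y = (8 - (-4)·0.920 - (-3)·-0.800) / (9) = 1.031
  z = (10 - (4)·0.920 - (3)·1.031) / (10) = 0.323
Iteration 2:
  x = (7 - (-2)·1.031 - (-2)·0.323) / (5) = 1.942
  y = (8 - (-4)·1.942 - (-3)·0.323) / (9) = 1.860
  z = (10 - (4)·1.942 - (3)·1.860) / (10) = -0.335

(1.942, 1.860, -0.335)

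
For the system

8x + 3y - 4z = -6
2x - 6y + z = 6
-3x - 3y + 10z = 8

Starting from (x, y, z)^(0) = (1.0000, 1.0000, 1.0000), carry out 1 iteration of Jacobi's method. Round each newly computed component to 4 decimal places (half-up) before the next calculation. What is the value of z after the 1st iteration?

Iteration 1:
  x = (-6 - (3)·1.0000 - (-4)·1.0000) / (8) = -0.6250
  y = (6 - (2)·1.0000 - (1)·1.0000) / (-6) = -0.5000
  z = (8 - (-3)·1.0000 - (-3)·1.0000) / (10) = 1.4000

1.4000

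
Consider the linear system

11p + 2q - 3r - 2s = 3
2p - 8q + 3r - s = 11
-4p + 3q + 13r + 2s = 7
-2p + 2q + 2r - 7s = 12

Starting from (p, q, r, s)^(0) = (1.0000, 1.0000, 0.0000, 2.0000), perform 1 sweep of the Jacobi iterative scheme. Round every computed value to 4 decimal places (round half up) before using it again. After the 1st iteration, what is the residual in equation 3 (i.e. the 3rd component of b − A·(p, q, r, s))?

Iteration 1:
  p = (3 - (2)·1.0000 - (-3)·0.0000 - (-2)·2.0000) / (11) = 0.4545
  q = (11 - (2)·1.0000 - (3)·0.0000 - (-1)·2.0000) / (-8) = -1.3750
  r = (7 - (-4)·1.0000 - (3)·1.0000 - (2)·2.0000) / (13) = 0.3077
  s = (12 - (-2)·1.0000 - (2)·1.0000 - (2)·0.0000) / (-7) = -1.7143
Residual b − A·x = (-1.7550, -3.5464, 12.3715, 3.0435)

12.3715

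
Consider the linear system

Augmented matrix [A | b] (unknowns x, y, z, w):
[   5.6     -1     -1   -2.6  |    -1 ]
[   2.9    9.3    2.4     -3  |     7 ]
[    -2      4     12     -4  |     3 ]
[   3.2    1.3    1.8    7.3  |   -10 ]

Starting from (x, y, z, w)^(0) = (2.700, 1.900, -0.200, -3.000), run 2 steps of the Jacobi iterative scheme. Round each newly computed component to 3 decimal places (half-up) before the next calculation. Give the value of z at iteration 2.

-0.574

Iteration 1:
  x = (-1 - (-1)·1.900 - (-1)·-0.200 - (-2.6)·-3.000) / (5.6) = -1.268
  y = (7 - (2.9)·2.700 - (2.4)·-0.200 - (-3)·-3.000) / (9.3) = -1.005
  z = (3 - (-2)·2.700 - (4)·1.900 - (-4)·-3.000) / (12) = -0.933
  w = (-10 - (3.2)·2.700 - (1.3)·1.900 - (1.8)·-0.200) / (7.3) = -2.842
Iteration 2:
  x = (-1 - (-1)·-1.005 - (-1)·-0.933 - (-2.6)·-2.842) / (5.6) = -1.844
  y = (7 - (2.9)·-1.268 - (2.4)·-0.933 - (-3)·-2.842) / (9.3) = 0.472
  z = (3 - (-2)·-1.268 - (4)·-1.005 - (-4)·-2.842) / (12) = -0.574
  w = (-10 - (3.2)·-1.268 - (1.3)·-1.005 - (1.8)·-0.933) / (7.3) = -0.405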